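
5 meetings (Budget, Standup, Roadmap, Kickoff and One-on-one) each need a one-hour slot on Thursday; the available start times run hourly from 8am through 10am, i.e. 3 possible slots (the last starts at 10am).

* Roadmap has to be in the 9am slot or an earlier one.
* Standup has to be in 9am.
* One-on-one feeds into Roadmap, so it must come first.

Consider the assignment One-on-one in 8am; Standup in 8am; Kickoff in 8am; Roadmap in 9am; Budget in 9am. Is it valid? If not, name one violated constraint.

No — it violates: Standup has to be in 9am

One-on-one feeds into Roadmap, so it must come first — holds.
Standup has to be in 9am — violated.
Roadmap has to be in the 9am slot or an earlier one — holds.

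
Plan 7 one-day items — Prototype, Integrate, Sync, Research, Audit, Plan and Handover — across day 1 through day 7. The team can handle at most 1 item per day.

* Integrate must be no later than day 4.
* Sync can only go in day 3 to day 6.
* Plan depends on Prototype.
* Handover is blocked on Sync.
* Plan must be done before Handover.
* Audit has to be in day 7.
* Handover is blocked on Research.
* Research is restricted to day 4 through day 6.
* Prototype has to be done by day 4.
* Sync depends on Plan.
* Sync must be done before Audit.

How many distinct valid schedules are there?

7

Splitting on Prototype: it can be day 1 (5), day 2 (2). Listing each branch's schedules as (Integrate, Sync, Research, Audit, Plan, Handover) by day number:
Prototype=day 1: (2,4,5,7,3,6) (2,5,4,7,3,6) (3,4,5,7,2,6) (3,5,4,7,2,6) (4,3,5,7,2,6) — 5.
Prototype=day 2: (1,4,5,7,3,6) (1,5,4,7,3,6) — 2.
Summing: 5 + 2 = 7.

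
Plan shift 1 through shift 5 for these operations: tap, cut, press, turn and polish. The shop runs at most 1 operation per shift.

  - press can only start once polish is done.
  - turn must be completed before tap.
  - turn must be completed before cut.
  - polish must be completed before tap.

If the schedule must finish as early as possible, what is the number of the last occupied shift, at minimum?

shift 5

The precedence chain requires at least 2 distinct shifts.
With at most 1 per shift and 5 operations, at least 5 shifts are needed.
5 works (last occupied shift: shift 5): for example turn -> shift 1, tap -> shift 3, press -> shift 5, polish -> shift 2, cut -> shift 4.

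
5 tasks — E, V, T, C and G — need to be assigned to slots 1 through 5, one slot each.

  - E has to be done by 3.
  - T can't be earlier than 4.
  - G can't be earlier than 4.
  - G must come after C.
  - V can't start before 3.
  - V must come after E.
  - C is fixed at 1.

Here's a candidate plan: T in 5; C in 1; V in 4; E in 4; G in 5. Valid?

No. E has to be done by 3 is not satisfied.

G can't be earlier than 4 — holds.
C is fixed at 1 — holds.
T can't be earlier than 4 — holds.
G must come after C — holds.
E has to be done by 3 — violated.
V must come after E — violated.
V can't start before 3 — holds.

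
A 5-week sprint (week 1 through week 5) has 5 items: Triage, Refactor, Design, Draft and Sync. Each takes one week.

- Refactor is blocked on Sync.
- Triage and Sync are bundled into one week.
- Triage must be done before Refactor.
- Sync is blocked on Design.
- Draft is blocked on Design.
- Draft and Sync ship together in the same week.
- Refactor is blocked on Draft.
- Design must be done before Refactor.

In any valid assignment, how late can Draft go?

week 4

Precedence pushes Draft to at least week 2; downstream work caps Draft at week 4.
Draft at week 4 is achievable: Sync=week 4, Draft=week 4, Triage=week 4, Refactor=week 5, Design=week 1.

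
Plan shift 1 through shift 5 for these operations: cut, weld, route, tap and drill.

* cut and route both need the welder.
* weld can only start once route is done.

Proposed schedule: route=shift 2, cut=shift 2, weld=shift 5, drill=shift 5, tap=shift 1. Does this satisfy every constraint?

No. cut and route both need the welder is not satisfied.

cut and route both need the welder — violated.
weld can only start once route is done — holds.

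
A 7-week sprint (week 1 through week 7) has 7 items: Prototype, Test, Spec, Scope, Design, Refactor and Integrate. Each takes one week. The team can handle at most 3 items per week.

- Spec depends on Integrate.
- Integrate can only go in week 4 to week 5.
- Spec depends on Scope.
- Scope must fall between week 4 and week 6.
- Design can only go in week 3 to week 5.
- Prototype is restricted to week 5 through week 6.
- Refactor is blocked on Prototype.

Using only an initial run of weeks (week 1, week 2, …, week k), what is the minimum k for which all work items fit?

The precedence chain requires at least 2 distinct weeks.
With at most 3 per week and 7 work items, at least 3 weeks are needed.
Propagating the time windows through the other constraints, Refactor can't land before week 6, so the schedule must run through at least week 6.
6 works (last occupied week: week 6): for example Refactor in week 6; Prototype in week 5; Test in week 1; Integrate in week 4; Design in week 3; Spec in week 5; Scope in week 4.

6 weeks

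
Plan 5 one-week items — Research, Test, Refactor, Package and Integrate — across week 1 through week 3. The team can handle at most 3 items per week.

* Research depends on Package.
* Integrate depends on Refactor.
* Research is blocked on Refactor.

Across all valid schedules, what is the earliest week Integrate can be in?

week 2

Precedence pushes Integrate to at least week 2.
Integrate at week 2 is achievable: Test -> week 1; Integrate -> week 2; Package -> week 1; Refactor -> week 1; Research -> week 2.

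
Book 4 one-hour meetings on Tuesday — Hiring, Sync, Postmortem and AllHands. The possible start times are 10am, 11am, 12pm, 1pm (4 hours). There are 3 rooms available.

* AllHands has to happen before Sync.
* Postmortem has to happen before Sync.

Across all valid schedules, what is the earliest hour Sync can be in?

11am

Precedence pushes Sync to at least 11am.
Sync at 11am is achievable: Sync in 11am; Postmortem in 10am; AllHands in 10am; Hiring in 10am.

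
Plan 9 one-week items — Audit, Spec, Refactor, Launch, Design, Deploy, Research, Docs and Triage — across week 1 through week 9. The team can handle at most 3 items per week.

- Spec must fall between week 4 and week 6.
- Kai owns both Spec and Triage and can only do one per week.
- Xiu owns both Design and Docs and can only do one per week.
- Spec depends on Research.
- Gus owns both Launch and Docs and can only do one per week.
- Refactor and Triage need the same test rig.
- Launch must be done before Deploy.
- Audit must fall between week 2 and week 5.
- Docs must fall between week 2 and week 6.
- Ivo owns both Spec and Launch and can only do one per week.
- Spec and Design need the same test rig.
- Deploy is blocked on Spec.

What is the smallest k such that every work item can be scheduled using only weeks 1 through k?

The precedence chain requires at least 3 distinct weeks.
With at most 3 per week and 9 work items, at least 3 weeks are needed.
Propagating the time windows through the other constraints, Deploy can't land before week 5, so the schedule must run through at least week 5.
5 works (last occupied week: week 5): for example Docs=week 2, Deploy=week 5, Design=week 3, Spec=week 4, Launch=week 1, Triage=week 2, Research=week 1, Refactor=week 1, Audit=week 2.

5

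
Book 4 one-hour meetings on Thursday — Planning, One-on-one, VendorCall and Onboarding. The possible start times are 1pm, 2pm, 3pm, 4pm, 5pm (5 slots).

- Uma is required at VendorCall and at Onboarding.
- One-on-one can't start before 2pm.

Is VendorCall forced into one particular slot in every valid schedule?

No

VendorCall can be 1pm (e.g. VendorCall -> 1pm, Onboarding -> 2pm, One-on-one -> 2pm, Planning -> 1pm) or 2pm (e.g. Planning in 1pm; Onboarding in 1pm; One-on-one in 2pm; VendorCall in 2pm).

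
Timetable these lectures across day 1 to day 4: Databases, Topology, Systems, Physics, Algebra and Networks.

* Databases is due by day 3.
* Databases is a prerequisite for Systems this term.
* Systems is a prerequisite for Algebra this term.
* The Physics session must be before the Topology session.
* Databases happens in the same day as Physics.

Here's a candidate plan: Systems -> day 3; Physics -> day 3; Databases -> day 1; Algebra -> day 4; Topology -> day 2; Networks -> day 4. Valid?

Systems is a prerequisite for Algebra this term — holds.
Databases happens in the same day as Physics — violated.
The Physics session must be before the Topology session — violated.
Databases is a prerequisite for Systems this term — holds.
Databases is due by day 3 — holds.

Invalid. Databases happens in the same day as Physics.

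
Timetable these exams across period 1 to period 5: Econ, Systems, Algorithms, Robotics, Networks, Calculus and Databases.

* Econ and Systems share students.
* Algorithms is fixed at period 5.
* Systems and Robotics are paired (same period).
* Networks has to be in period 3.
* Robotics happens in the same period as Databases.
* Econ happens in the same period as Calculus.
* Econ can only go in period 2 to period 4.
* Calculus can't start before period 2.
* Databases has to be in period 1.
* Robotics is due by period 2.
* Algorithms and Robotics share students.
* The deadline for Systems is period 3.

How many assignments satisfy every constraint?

Enumerating: Calculus in period 2, Econ in period 2, Algorithms in period 5, Robotics in period 1, Systems in period 1, Networks in period 3, Databases in period 1 | Databases -> period 1, Networks -> period 3, Econ -> period 3, Robotics -> period 1, Calculus -> period 3, Algorithms -> period 5, Systems -> period 1 | Databases=period 1; Robotics=period 1; Calculus=period 4; Systems=period 1; Networks=period 3; Algorithms=period 5; Econ=period 4.

3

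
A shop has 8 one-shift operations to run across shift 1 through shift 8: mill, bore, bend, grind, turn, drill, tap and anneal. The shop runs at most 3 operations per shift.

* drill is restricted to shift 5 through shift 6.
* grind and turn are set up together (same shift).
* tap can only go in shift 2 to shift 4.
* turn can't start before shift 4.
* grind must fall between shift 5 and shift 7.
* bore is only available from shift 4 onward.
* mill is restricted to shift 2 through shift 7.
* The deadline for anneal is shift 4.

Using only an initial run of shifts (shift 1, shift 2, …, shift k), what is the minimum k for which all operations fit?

5

With at most 3 per shift and 8 operations, at least 3 shifts are needed.
grind can't be placed before shift 5, so the schedule must run through at least shift 5.
5 works (last occupied shift: shift 5): for example anneal -> shift 1, drill -> shift 5, bore -> shift 4, grind -> shift 5, mill -> shift 2, bend -> shift 1, turn -> shift 5, tap -> shift 2.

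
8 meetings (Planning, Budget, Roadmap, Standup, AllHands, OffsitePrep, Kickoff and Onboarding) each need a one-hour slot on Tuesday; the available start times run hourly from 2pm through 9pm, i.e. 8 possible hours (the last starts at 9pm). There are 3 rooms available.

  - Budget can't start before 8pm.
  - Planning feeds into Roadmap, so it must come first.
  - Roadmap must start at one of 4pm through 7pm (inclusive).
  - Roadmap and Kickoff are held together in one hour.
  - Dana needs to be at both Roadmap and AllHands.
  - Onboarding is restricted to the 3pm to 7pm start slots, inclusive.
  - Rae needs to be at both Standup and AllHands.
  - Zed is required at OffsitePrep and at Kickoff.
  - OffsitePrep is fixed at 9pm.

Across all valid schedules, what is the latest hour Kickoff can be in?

7pm

Kickoff must be in the same hour as Roadmap, which can't be before 4pm, so Kickoff is at least 4pm; Kickoff must be in the same hour as Roadmap, which can't be after 7pm, so Kickoff is at most 7pm.
Kickoff at 7pm is achievable: Kickoff=7pm, AllHands=3pm, Budget=8pm, Onboarding=3pm, Standup=2pm, Roadmap=7pm, Planning=2pm, OffsitePrep=9pm.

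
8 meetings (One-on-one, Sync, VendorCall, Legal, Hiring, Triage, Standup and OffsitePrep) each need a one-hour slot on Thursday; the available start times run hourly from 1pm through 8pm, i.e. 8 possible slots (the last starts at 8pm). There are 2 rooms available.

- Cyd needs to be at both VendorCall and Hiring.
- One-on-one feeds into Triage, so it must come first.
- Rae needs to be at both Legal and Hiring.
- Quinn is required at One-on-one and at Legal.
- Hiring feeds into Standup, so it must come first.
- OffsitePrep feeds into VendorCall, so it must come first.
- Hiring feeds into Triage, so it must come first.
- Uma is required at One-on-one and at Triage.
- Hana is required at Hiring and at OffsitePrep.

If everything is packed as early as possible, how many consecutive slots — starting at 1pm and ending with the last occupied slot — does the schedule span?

The precedence chain requires at least 2 distinct slots.
With at most 2 per slot and 8 meetings, at least 4 slots are needed.
4 works (last occupied slot: 4pm): for example Triage -> 2pm, Hiring -> 1pm, One-on-one -> 1pm, Standup -> 3pm, Sync -> 4pm, Legal -> 4pm, OffsitePrep -> 2pm, VendorCall -> 3pm.

4 slots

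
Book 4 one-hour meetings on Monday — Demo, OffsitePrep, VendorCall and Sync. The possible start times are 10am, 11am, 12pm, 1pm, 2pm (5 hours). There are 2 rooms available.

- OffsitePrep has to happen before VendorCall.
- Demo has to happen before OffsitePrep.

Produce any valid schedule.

Demo -> 10am; VendorCall -> 12pm; OffsitePrep -> 11am; Sync -> 10am

Checking: OffsitePrep(11am) before VendorCall(12pm); Demo(10am) before OffsitePrep(11am); max 2 per hour (cap 2).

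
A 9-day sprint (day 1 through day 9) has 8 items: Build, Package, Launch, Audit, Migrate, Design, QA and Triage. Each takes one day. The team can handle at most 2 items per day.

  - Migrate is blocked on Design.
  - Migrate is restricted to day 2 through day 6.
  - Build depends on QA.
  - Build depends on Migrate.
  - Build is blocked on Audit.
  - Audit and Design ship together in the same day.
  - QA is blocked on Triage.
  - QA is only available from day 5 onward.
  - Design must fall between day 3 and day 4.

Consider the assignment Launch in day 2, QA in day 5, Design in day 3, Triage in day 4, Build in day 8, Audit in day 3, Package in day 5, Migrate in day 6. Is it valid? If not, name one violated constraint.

QA is only available from day 5 onward — holds.
Migrate is restricted to day 2 through day 6 — holds.
Design must fall between day 3 and day 4 — holds.
Build depends on QA — holds.
Build is blocked on Audit — holds.
Audit and Design ship together in the same day — holds.
The team can handle at most 2 items per day — holds.
Migrate is blocked on Design — holds.
QA is blocked on Triage — holds.
Build depends on Migrate — holds.

Yes, all constraints hold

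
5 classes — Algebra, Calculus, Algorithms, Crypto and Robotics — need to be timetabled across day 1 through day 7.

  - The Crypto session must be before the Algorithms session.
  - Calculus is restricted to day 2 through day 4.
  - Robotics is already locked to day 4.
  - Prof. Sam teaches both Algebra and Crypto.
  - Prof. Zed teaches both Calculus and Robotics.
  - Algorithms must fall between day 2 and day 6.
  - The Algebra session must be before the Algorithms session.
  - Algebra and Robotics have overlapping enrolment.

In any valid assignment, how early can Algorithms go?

day 3

Algorithms is available from day 2; Algorithms's own window allows nothing later than day 6.
Algorithms at day 3 is achievable: Algebra -> day 1, Calculus -> day 2, Crypto -> day 2, Algorithms -> day 3, Robotics -> day 4.
Nothing earlier works — the conflict constraints rule out every day before day 3.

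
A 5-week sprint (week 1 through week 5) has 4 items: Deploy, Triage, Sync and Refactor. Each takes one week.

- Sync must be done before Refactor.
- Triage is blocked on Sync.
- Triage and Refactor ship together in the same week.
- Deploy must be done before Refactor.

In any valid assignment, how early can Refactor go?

week 2

Precedence pushes Refactor to at least week 2.
Refactor at week 2 is achievable: Deploy in week 1; Refactor in week 2; Sync in week 1; Triage in week 2.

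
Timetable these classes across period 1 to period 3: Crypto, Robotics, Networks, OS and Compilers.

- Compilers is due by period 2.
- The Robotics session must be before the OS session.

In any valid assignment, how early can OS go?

period 2

Precedence pushes OS to at least period 2.
OS at period 2 is achievable: OS in period 2; Networks in period 1; Robotics in period 1; Compilers in period 1; Crypto in period 1.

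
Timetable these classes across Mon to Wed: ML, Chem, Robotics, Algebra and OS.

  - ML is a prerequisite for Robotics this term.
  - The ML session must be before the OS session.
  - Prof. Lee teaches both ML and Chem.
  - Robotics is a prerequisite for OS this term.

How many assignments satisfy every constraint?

6

Splitting on Chem: it can be Tue (3), Wed (3). Listing each branch's schedules as (ML, Robotics, Algebra, OS):
Chem=Tue: (Mon,Tue,Mon,Wed) (Mon,Tue,Tue,Wed) (Mon,Tue,Wed,Wed) — 3.
Chem=Wed: (Mon,Tue,Mon,Wed) (Mon,Tue,Tue,Wed) (Mon,Tue,Wed,Wed) — 3.
Summing: 3 + 3 = 6.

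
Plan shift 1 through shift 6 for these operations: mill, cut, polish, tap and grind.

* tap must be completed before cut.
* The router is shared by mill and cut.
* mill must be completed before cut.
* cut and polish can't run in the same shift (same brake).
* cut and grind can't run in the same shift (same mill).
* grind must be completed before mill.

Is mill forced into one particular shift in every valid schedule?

No

mill can be shift 2 (e.g. mill=shift 2, cut=shift 3, tap=shift 1, polish=shift 1, grind=shift 1) or shift 3 (e.g. polish=shift 1, cut=shift 4, tap=shift 1, grind=shift 1, mill=shift 3).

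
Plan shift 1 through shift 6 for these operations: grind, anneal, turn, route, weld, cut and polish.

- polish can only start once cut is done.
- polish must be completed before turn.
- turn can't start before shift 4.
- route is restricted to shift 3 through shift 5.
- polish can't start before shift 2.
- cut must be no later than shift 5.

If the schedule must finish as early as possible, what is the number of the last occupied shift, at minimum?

The precedence chain requires at least 3 distinct shifts.
turn can't be placed before shift 4, so the schedule must run through at least shift 4.
4 works (last occupied shift: shift 4): for example polish -> shift 2; cut -> shift 1; grind -> shift 1; turn -> shift 4; route -> shift 3; anneal -> shift 1; weld -> shift 1.

shift 4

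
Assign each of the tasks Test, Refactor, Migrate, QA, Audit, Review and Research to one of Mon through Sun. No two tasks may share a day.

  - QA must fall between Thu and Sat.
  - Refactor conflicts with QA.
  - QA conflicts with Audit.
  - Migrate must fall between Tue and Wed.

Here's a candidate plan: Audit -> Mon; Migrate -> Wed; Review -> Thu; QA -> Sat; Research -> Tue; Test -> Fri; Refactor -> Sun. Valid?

Valid

Refactor conflicts with QA — holds.
Migrate must fall between Tue and Wed — holds.
QA must fall between Thu and Sat — holds.
No two tasks may share a day — holds.
QA conflicts with Audit — holds.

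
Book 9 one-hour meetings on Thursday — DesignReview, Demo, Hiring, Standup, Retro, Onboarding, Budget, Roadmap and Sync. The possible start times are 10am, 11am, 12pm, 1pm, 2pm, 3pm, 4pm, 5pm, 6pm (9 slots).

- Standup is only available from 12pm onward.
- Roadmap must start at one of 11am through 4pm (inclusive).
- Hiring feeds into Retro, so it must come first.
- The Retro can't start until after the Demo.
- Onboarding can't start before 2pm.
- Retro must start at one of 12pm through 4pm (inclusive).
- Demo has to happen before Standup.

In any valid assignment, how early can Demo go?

10am

Downstream work caps Demo at 3pm.
Demo at 10am is achievable: Standup in 12pm; Sync in 10am; Onboarding in 2pm; Retro in 12pm; Demo in 10am; Hiring in 10am; DesignReview in 10am; Roadmap in 11am; Budget in 10am.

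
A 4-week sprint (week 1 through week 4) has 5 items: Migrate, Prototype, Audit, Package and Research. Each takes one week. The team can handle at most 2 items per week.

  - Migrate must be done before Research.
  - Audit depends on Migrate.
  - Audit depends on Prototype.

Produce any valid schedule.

Research -> week 2; Prototype -> week 1; Package -> week 3; Audit -> week 2; Migrate -> week 1

Checking: Migrate(week 1) before Research(week 2); Migrate(week 1) before Audit(week 2); Prototype(week 1) before Audit(week 2); max 2 per week (cap 2).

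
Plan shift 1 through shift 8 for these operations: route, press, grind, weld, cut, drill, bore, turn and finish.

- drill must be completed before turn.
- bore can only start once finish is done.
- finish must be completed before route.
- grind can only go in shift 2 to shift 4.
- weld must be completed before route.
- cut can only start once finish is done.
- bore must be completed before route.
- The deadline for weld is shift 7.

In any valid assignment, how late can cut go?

Precedence pushes cut to at least shift 2.
cut at shift 8 is achievable: press in shift 1, bore in shift 2, finish in shift 1, weld in shift 1, grind in shift 2, turn in shift 2, cut in shift 8, drill in shift 1, route in shift 3.

shift 8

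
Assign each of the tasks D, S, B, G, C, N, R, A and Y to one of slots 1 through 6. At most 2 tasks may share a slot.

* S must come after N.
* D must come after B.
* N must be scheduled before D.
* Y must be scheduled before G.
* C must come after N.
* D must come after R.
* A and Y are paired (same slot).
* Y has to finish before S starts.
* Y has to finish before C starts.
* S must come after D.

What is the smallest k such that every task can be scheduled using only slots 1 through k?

5

The precedence chain requires at least 3 distinct slots.
With at most 2 per slot and 9 tasks, at least 5 slots are needed.
5 works (last occupied slot: 5): for example B -> 1; R -> 3; G -> 4; N -> 1; S -> 5; D -> 4; A -> 2; C -> 3; Y -> 2.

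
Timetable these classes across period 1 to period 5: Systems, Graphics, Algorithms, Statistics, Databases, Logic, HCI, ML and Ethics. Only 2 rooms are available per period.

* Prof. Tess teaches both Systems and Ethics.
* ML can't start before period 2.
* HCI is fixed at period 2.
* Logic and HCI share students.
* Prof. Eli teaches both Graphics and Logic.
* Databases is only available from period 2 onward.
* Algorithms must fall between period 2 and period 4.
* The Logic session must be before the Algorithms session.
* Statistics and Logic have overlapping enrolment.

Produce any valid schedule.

Ethics in period 5; Statistics in period 4; Algorithms in period 2; HCI in period 2; Systems in period 1; Graphics in period 4; Logic in period 1; ML in period 3; Databases in period 3

Checking: Logic(period 1) before Algorithms(period 2); Logic(period 1) != HCI(period 2); Systems(period 1) != Ethics(period 5); Graphics(period 4) != Logic(period 1); Statistics(period 4) != Logic(period 1); ML=period 3 in [period 2,period 5]; Algorithms=period 2 in [period 2,period 4]; HCI=period 2 in [period 2,period 2]; Databases=period 3 in [period 2,period 5]; max 2 per period (cap 2).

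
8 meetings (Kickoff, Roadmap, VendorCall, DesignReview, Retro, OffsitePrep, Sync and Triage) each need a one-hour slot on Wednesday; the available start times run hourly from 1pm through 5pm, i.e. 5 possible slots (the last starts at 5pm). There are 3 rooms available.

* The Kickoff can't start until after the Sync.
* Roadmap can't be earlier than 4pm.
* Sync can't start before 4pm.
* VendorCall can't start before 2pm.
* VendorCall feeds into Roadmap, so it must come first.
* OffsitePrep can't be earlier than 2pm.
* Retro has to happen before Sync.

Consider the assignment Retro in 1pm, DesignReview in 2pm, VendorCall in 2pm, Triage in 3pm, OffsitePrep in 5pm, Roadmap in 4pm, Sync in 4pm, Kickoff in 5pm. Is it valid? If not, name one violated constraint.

VendorCall feeds into Roadmap, so it must come first — holds.
The Kickoff can't start until after the Sync — holds.
Sync can't start before 4pm — holds.
Roadmap can't be earlier than 4pm — holds.
There are 3 rooms available — holds.
VendorCall can't start before 2pm — holds.
Retro has to happen before Sync — holds.
OffsitePrep can't be earlier than 2pm — holds.

Yes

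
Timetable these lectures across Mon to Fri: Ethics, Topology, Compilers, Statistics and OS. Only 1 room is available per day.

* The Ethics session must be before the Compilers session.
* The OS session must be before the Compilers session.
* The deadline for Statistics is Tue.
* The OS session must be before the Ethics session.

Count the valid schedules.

8

Splitting on Ethics: it can be Wed (4), Thu (4). Listing each branch's schedules as (Topology, Compilers, Statistics, OS):
Ethics=Wed: (Thu,Fri,Mon,Tue) (Thu,Fri,Tue,Mon) (Fri,Thu,Mon,Tue) (Fri,Thu,Tue,Mon) — 4.
Ethics=Thu: (Mon,Fri,Tue,Wed) (Tue,Fri,Mon,Wed) (Wed,Fri,Mon,Tue) (Wed,Fri,Tue,Mon) — 4.
Summing: 4 + 4 = 8.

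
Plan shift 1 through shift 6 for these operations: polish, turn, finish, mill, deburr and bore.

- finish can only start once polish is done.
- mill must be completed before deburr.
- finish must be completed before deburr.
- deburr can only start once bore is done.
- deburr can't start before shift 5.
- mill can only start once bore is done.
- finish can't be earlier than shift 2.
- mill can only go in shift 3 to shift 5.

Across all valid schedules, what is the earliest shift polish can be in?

shift 1

Downstream work caps polish at shift 4.
polish at shift 1 is achievable: deburr=shift 5, polish=shift 1, turn=shift 1, finish=shift 2, bore=shift 1, mill=shift 3.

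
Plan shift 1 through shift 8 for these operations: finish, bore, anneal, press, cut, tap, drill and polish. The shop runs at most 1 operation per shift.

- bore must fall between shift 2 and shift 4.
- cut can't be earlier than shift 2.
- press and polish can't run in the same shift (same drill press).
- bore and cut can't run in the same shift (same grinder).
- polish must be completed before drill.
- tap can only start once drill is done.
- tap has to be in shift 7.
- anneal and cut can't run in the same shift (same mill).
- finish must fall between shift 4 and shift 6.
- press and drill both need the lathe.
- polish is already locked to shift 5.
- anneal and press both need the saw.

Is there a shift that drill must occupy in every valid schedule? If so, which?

polish is fixed at shift 5 and must come before drill, so drill is at least shift 6.
tap is fixed at shift 7 and must come after drill, so drill is at most shift 6.
So drill must be shift 6.

shift 6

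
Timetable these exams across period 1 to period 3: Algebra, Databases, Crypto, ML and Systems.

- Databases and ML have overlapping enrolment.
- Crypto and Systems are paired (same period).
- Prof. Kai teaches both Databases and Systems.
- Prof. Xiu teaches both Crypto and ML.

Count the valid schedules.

Splitting on Algebra: it can be period 1 (6), period 2 (6), period 3 (6). Listing each branch's schedules as (Databases, Crypto, ML, Systems) by period number:
Algebra=period 1: (1,2,3,2) (1,3,2,3) (2,1,3,1) (2,3,1,3) (3,1,2,1) (3,2,1,2) — 6.
Algebra=period 2: (1,2,3,2) (1,3,2,3) (2,1,3,1) (2,3,1,3) (3,1,2,1) (3,2,1,2) — 6.
Algebra=period 3: (1,2,3,2) (1,3,2,3) (2,1,3,1) (2,3,1,3) (3,1,2,1) (3,2,1,2) — 6.
Summing: 6 + 6 + 6 = 18.

18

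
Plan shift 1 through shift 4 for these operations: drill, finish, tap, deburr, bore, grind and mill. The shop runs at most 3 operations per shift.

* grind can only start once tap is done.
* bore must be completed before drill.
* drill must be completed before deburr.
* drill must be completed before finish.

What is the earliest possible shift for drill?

shift 2

Precedence pushes drill to at least shift 2; downstream work caps drill at shift 3.
drill at shift 2 is achievable: grind=shift 2, drill=shift 2, finish=shift 3, mill=shift 1, bore=shift 1, deburr=shift 3, tap=shift 1.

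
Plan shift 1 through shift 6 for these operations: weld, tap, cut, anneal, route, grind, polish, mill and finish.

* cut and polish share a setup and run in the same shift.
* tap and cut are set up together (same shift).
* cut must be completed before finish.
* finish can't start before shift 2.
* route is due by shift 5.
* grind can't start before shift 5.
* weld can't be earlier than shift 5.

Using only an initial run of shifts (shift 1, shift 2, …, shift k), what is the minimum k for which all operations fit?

5 shifts

The precedence chain requires at least 2 distinct shifts.
weld can't be placed before shift 5, so the schedule must run through at least shift 5.
5 works (last occupied shift: shift 5): for example anneal in shift 1, finish in shift 2, cut in shift 1, mill in shift 1, polish in shift 1, grind in shift 5, tap in shift 1, weld in shift 5, route in shift 1.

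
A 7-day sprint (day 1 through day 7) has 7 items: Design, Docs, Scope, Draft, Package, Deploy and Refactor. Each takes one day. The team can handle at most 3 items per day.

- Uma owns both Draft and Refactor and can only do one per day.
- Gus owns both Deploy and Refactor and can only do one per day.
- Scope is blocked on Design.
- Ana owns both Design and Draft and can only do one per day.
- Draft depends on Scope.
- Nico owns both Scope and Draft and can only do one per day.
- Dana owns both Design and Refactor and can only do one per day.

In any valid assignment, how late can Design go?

day 5

Downstream work caps Design at day 5.
Design at day 5 is achievable: Docs in day 1; Draft in day 7; Package in day 1; Deploy in day 1; Scope in day 6; Refactor in day 2; Design in day 5.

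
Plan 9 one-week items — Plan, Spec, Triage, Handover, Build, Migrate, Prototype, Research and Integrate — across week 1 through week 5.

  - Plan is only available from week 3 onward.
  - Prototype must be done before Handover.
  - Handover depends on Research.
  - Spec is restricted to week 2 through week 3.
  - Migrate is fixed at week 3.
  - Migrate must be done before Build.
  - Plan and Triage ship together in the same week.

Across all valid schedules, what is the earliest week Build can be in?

week 4

Precedence pushes Build to at least week 4.
Build at week 4 is achievable: Build in week 4; Plan in week 3; Migrate in week 3; Spec in week 2; Prototype in week 1; Handover in week 2; Integrate in week 1; Triage in week 3; Research in week 1.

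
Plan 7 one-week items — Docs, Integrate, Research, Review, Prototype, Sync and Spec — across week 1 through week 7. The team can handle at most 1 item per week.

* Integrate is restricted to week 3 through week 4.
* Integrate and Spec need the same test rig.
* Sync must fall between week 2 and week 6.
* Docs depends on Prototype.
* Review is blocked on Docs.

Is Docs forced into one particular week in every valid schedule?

Docs can be week 2 (e.g. Prototype in week 1; Sync in week 4; Docs in week 2; Spec in week 7; Research in week 6; Integrate in week 3; Review in week 5) or week 3 (e.g. Integrate=week 4, Prototype=week 1, Review=week 5, Research=week 6, Sync=week 2, Docs=week 3, Spec=week 7).

No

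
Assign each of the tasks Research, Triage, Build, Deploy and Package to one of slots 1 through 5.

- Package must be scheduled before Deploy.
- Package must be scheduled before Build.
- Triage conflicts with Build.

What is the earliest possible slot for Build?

2

Precedence pushes Build to at least 2.
Build at 2 is achievable: Research=1; Build=2; Package=1; Deploy=2; Triage=1.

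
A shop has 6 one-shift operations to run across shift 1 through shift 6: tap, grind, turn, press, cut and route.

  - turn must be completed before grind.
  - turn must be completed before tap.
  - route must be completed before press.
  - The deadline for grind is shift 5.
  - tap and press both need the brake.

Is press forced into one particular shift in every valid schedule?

No

press can be shift 2 (e.g. tap -> shift 3; press -> shift 2; route -> shift 1; grind -> shift 2; cut -> shift 1; turn -> shift 1) or shift 3 (e.g. press -> shift 3; grind -> shift 2; cut -> shift 1; tap -> shift 2; turn -> shift 1; route -> shift 1).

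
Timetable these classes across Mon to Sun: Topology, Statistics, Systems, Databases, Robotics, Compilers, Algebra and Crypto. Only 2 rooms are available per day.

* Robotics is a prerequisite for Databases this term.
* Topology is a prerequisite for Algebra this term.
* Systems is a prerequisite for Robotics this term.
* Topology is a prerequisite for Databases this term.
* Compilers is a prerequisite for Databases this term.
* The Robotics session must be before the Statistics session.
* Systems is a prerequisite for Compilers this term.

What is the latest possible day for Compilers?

Sat

Precedence pushes Compilers to at least Tue; downstream work caps Compilers at Sat.
Compilers at Sat is achievable: Compilers=Sat; Databases=Sun; Algebra=Tue; Crypto=Wed; Systems=Mon; Robotics=Tue; Statistics=Wed; Topology=Mon.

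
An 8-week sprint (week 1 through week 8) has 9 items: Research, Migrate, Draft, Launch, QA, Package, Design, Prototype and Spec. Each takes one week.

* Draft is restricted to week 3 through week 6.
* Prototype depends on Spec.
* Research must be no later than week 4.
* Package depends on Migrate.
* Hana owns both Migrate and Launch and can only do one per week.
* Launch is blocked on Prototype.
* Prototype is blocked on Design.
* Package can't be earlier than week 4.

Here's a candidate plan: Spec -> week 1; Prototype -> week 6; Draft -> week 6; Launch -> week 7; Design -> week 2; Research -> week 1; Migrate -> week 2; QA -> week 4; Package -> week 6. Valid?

Prototype is blocked on Design — holds.
Draft is restricted to week 3 through week 6 — holds.
Research must be no later than week 4 — holds.
Package depends on Migrate — holds.
Package can't be earlier than week 4 — holds.
Prototype depends on Spec — holds.
Hana owns both Migrate and Launch and can only do one per week — holds.
Launch is blocked on Prototype — holds.

Valid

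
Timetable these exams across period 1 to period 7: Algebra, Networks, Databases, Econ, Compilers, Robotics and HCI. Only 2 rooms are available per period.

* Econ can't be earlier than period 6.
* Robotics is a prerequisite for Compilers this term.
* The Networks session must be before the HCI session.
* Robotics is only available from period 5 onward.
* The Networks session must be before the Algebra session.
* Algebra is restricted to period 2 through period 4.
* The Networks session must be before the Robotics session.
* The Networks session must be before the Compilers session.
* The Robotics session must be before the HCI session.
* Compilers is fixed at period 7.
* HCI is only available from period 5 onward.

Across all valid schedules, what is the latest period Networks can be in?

period 3

Downstream work caps Networks at period 3.
Networks at period 3 is achievable: Databases=period 1, Robotics=period 5, Econ=period 6, HCI=period 6, Networks=period 3, Compilers=period 7, Algebra=period 4.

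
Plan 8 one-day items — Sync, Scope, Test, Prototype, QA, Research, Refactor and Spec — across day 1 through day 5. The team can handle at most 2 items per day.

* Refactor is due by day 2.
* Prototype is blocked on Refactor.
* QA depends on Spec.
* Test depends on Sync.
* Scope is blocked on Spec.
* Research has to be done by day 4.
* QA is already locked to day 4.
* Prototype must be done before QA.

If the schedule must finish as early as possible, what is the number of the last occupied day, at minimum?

The precedence chain requires at least 3 distinct days.
With at most 2 per day and 8 tasks, at least 4 days are needed.
QA can't be placed before day 4, so the schedule must run through at least day 4.
4 works (last occupied day: day 4): for example Spec -> day 1; Scope -> day 3; Research -> day 4; Prototype -> day 2; Sync -> day 2; Test -> day 3; Refactor -> day 1; QA -> day 4.

day 4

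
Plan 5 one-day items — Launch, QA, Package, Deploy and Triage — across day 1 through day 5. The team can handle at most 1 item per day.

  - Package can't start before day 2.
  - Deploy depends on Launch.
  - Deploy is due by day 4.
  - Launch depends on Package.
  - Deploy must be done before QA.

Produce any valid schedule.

Deploy in day 4; QA in day 5; Launch in day 3; Triage in day 1; Package in day 2

Checking: Package(day 2) before Launch(day 3); Deploy(day 4) before QA(day 5); Launch(day 3) before Deploy(day 4); Deploy=day 4 in [day 1,day 4]; Package=day 2 in [day 2,day 5]; max 1 per day (cap 1).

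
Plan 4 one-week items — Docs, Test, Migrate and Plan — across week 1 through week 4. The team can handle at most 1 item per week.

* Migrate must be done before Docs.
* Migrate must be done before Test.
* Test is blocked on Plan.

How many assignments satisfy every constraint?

Splitting on Docs: it can be week 2 (1), week 3 (2), week 4 (2). Listing each branch's schedules as (Test, Migrate, Plan) by week number:
Docs=week 2: (4,1,3) — 1.
Docs=week 3: (4,1,2) (4,2,1) — 2.
Docs=week 4: (3,1,2) (3,2,1) — 2.
Summing: 1 + 2 + 2 = 5.

5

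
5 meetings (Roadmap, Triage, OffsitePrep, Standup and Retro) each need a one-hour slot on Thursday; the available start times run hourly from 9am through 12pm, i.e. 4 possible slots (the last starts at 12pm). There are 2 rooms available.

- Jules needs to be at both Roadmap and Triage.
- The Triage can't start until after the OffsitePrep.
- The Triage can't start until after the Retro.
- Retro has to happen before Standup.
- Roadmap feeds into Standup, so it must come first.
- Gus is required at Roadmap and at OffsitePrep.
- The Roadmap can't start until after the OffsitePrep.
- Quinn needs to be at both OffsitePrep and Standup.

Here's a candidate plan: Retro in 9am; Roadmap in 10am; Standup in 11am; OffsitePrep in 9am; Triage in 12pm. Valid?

Jules needs to be at both Roadmap and Triage — holds.
The Triage can't start until after the OffsitePrep — holds.
Retro has to happen before Standup — holds.
The Triage can't start until after the Retro — holds.
Gus is required at Roadmap and at OffsitePrep — holds.
Quinn needs to be at both OffsitePrep and Standup — holds.
The Roadmap can't start until after the OffsitePrep — holds.
Roadmap feeds into Standup, so it must come first — holds.
There are 2 rooms available — holds.

Yes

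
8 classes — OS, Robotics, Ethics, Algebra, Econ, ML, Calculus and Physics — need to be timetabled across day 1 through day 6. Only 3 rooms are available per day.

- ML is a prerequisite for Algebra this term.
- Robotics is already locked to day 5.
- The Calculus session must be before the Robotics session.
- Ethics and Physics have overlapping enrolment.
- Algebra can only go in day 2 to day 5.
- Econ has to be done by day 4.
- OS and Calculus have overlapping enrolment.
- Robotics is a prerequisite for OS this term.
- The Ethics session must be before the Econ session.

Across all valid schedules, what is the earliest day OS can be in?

Precedence pushes OS to at least day 6.
OS at day 6 is achievable: Econ -> day 2; Physics -> day 2; OS -> day 6; Algebra -> day 2; ML -> day 1; Ethics -> day 1; Robotics -> day 5; Calculus -> day 1.

day 6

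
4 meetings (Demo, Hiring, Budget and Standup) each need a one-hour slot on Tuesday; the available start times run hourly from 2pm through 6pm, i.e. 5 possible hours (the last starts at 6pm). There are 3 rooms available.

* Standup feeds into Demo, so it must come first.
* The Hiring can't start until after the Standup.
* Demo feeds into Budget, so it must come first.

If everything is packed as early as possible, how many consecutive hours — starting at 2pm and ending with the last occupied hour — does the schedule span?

The precedence chain requires at least 3 distinct hours.
With at most 3 per hour and 4 meetings, at least 2 hours are needed.
3 works (last occupied hour: 4pm): for example Hiring=3pm; Standup=2pm; Demo=3pm; Budget=4pm.

3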